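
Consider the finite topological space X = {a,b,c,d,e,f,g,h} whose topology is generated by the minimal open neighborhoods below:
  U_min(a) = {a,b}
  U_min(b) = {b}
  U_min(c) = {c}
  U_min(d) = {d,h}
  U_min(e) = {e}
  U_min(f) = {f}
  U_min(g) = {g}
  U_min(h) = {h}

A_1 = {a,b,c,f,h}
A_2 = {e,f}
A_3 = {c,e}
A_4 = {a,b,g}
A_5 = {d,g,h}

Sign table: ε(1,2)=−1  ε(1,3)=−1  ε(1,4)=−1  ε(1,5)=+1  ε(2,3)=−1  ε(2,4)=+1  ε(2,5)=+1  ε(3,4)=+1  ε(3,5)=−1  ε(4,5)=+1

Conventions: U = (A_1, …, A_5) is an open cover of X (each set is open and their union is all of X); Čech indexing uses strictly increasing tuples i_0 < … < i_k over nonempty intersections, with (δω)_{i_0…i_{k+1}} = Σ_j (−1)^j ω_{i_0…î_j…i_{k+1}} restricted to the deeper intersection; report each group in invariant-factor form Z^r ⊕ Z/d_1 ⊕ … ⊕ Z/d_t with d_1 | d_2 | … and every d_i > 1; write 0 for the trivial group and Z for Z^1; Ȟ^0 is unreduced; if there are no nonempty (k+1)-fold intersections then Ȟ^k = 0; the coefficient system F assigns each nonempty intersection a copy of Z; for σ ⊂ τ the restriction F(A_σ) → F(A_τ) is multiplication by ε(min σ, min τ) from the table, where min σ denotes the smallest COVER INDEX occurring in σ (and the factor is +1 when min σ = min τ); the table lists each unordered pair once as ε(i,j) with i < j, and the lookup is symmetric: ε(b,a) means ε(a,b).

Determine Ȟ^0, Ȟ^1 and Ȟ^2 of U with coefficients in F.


nerve simplices:
  A12={f} A13={c} A14={a,b} A15={h} A23={e} A45={g}
C dims 5,6; δ0: rk 5, SNF 1^4·2
degree 0: 5−5−0 = 0 → Ȟ^0 ≅ 0
degree 1: 6−0−5 = 1 plus torsion [2] → Ȟ^1 ≅ Z ⊕ Z/2
degree 2: 0−0−0 = 0 → Ȟ^2 ≅ 0

Ȟ^0 ≅ 0, Ȟ^1 ≅ Z ⊕ Z/2 and Ȟ^2 ≅ 0


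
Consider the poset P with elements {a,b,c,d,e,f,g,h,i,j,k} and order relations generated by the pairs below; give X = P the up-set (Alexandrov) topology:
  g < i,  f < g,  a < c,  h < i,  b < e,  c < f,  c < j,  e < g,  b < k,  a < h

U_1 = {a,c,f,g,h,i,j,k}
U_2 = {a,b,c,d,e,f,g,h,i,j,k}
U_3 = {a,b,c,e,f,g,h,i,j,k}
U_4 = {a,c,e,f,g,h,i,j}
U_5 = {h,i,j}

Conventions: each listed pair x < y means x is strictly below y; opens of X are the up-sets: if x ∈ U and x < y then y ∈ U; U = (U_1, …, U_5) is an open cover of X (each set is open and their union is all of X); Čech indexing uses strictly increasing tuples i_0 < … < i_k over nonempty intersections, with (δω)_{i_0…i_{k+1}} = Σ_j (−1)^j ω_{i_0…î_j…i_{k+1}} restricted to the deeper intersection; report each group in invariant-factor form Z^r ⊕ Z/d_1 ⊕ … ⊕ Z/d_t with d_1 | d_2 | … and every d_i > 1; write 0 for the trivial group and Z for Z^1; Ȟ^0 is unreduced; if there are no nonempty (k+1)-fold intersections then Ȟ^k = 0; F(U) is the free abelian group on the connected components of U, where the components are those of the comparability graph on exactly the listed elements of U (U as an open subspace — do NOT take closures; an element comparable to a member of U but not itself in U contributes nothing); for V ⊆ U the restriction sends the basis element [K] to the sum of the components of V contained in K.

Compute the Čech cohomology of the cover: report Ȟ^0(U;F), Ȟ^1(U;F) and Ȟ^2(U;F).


intersection data:
  U12={a,c,f,g,h,i,j,k} U13={a,c,f,g,h,i,j,k} U14={a,c,f,g,h,i,j} U15={h,i,j} U23={a,b,c,e,f,g,h,i,j,k} U24={a,c,e,f,g,h,i,j} U25={h,i,j} U34={a,c,e,f,g,h,i,j} U35={h,i,j} U45={h,i,j}
  U123={a,c,f,g,h,i,j,k} U124={a,c,f,g,h,i,j} U125={h,i,j} U134={a,c,f,g,h,i,j} U135={h,i,j} U145={h,i,j} U234={a,c,e,f,g,h,i,j} U235={h,i,j} U245={h,i,j} U345={h,i,j}
  U1234={a,c,f,g,h,i,j} U1235={h,i,j} U1245={h,i,j} U1345={h,i,j} U2345={h,i,j}
  U12345={h,i,j}
components per intersection:
  U1: {a,c,f,g,h,i,j} {k}
  U2: {a,b,c,e,f,g,h,i,j,k} {d}
  U3: {a,b,c,e,f,g,h,i,j,k}
  U4: {a,c,e,f,g,h,i,j}
  U5: {h,i} {j}
  U12: {a,c,f,g,h,i,j} {k}
  U13: {a,c,f,g,h,i,j} {k}
  U14: {a,c,f,g,h,i,j}
  U15: {h,i} {j}
  U23: {a,b,c,e,f,g,h,i,j,k}
  U24: {a,c,e,f,g,h,i,j}
  U25: {h,i} {j}
  U34: {a,c,e,f,g,h,i,j}
  U35: {h,i} {j}
  U45: {h,i} {j}
  U123: {a,c,f,g,h,i,j} {k}
  U124: {a,c,f,g,h,i,j}
  U125: {h,i} {j}
  U134: {a,c,f,g,h,i,j}
  U135: {h,i} {j}
  U145: {h,i} {j}
  U234: {a,c,e,f,g,h,i,j}
  U235: {h,i} {j}
  U245: {h,i} {j}
  U345: {h,i} {j}
  U1234: {a,c,f,g,h,i,j}
  U1235: {h,i} {j}
  U1245: {h,i} {j}
  U1345: {h,i} {j}
  U2345: {h,i} {j}
  U12345: {h,i} {j}
C dims 8,16,17,9; δ0: rk 6, SNF 1^6; δ1: rk 10, SNF 1^10; δ2: rk 7, SNF 1^7
Ȟ^0 = (8 − 6) − 0 = 2, so Ȟ^0 ≅ Z^2
Ȟ^1 = (16 − 10) − 6 = 0, so Ȟ^1 ≅ 0
Ȟ^2 = (17 − 7) − 10 = 0, so Ȟ^2 ≅ 0

Ȟ^0 ≅ Z^2,  Ȟ^1 ≅ 0,  Ȟ^2 ≅ 0


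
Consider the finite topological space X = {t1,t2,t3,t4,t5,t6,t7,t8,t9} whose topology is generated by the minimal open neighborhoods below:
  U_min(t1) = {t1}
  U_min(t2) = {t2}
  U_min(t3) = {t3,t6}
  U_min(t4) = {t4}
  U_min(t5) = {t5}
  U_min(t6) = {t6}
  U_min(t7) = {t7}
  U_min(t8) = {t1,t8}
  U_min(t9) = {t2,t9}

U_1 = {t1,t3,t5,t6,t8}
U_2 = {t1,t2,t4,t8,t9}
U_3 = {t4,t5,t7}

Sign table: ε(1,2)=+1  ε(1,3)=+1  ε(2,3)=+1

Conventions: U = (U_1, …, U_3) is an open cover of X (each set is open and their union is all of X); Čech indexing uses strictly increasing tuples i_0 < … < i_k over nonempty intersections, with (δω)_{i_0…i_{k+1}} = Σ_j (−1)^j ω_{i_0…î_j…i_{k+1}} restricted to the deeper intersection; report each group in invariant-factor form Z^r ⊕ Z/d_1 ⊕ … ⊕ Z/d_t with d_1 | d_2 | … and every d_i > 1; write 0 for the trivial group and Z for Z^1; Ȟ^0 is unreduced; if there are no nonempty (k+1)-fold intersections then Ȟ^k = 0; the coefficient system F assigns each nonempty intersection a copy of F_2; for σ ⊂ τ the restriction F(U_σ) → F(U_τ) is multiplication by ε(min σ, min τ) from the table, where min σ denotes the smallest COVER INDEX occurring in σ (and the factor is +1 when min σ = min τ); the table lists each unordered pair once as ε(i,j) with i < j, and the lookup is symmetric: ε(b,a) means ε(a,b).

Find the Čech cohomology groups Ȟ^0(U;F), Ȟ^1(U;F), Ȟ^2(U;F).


Ȟ^0 = Z/2, Ȟ^1 = Z/2 and Ȟ^2 = 0

nonempty overlaps:
  U12={t1,t8} U13={t5} U23={t4}
C dims 3,3; δ0: rk_F2 2
degree 0: 3−2−0 = 1 → Ȟ^0 ≅ Z/2
degree 1: 3−0−2 = 1 → Ȟ^1 ≅ Z/2
degree 2: 0−0−0 = 0 → Ȟ^2 ≅ 0


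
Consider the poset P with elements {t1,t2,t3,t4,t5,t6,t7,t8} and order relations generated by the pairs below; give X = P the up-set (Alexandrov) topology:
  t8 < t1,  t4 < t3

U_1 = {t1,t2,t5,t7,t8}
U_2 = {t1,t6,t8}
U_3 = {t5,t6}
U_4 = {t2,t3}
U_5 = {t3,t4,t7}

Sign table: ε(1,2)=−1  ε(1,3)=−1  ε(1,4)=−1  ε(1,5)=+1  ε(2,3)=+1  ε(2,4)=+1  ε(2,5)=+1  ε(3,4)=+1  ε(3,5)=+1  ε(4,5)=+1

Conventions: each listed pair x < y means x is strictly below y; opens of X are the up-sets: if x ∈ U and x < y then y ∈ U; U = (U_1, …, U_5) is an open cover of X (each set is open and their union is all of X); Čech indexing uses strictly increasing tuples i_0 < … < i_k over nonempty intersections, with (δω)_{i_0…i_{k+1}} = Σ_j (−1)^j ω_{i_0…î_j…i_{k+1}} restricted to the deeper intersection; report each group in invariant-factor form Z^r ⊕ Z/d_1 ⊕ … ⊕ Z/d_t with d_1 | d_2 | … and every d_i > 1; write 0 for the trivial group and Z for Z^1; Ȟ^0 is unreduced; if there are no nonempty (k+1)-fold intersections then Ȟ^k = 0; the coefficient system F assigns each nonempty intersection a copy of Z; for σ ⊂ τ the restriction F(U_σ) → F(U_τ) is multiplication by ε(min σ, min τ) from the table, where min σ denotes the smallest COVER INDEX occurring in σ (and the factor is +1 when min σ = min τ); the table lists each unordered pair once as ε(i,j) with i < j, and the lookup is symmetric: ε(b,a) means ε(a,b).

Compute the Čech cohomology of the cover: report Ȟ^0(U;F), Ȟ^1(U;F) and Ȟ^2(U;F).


nonempty intersections:
  U12={t1,t8} U13={t5} U14={t2} U15={t7} U23={t6} U45={t3}
C dims 5,6; δ0: rk 5, SNF 1^4·2
Ȟ^0: (5−5)−0=0 ⇒ 0
Ȟ^1: (6−0)−5=1 plus torsion [2] ⇒ Z ⊕ Z/2
Ȟ^2: (0−0)−0=0 ⇒ 0

Ȟ^0 ≅ 0, Ȟ^1 ≅ Z ⊕ Z/2, Ȟ^2 ≅ 0


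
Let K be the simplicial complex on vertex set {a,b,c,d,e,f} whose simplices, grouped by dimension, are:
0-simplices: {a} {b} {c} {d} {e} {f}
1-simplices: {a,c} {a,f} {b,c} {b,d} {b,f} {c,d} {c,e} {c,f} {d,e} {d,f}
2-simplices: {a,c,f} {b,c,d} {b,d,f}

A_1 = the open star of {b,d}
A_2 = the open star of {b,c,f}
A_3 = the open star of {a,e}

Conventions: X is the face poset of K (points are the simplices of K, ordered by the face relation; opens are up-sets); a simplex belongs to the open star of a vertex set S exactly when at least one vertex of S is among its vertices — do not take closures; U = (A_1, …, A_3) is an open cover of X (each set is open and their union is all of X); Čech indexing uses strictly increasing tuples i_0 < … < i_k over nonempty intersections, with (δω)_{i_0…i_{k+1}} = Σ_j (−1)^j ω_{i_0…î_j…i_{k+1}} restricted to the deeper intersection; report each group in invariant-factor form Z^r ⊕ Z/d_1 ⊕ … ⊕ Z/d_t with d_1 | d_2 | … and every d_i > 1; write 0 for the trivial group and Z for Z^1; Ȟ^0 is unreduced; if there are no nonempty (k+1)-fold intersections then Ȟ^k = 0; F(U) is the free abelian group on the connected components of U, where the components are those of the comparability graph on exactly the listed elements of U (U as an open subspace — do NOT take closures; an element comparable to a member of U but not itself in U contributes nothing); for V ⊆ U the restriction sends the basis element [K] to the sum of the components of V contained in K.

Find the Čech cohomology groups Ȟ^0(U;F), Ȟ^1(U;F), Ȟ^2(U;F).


Ȟ^0 = Z, Ȟ^1 = Z and Ȟ^2 = 0

intersection data:
  A1={{b},{d},{b,c},{b,d},{b,f},{c,d},{d,e},{d,f},{b,c,d},{b,d,f}} A2={{b},{c},{f},{a,c},{a,f},{b,c},{b,d},{b,f},{c,d},{c,e},{c,f},{d,f},{a,c,f},{b,c,d},{b,d,f}} A3={{a},{e},{a,c},{a,f},{c,e},{d,e},{a,c,f}}
  A12={{b},{b,c},{b,d},{b,f},{c,d},{d,f},{b,c,d},{b,d,f}} A13={{d,e}} A23={{a,c},{a,f},{c,e},{a,c,f}}
components per intersection:
  A1: {{b},{d},{b,c},{b,d},{b,f},{c,d},{d,e},{d,f},{b,c,d},{b,d,f}}
  A2: {{b},{c},{f},{a,c},{a,f},{b,c},{b,d},{b,f},{c,d},{c,e},{c,f},{d,f},{a,c,f},{b,c,d},{b,d,f}}
  A3: {{a},{a,c},{a,f},{a,c,f}} {{e},{c,e},{d,e}}
  A12: {{b},{b,c},{b,d},{b,f},{c,d},{d,f},{b,c,d},{b,d,f}}
  A13: {{d,e}}
  A23: {{a,c},{a,f},{a,c,f}} {{c,e}}
C dims 4,4; δ0: rk 3, SNF 1^3
Ȟ^0 = (4 − 3) − 0 = 1, so Ȟ^0 ≅ Z
Ȟ^1 = (4 − 0) − 3 = 1, so Ȟ^1 ≅ Z
Ȟ^2 = (0 − 0) − 0 = 0, so Ȟ^2 ≅ 0


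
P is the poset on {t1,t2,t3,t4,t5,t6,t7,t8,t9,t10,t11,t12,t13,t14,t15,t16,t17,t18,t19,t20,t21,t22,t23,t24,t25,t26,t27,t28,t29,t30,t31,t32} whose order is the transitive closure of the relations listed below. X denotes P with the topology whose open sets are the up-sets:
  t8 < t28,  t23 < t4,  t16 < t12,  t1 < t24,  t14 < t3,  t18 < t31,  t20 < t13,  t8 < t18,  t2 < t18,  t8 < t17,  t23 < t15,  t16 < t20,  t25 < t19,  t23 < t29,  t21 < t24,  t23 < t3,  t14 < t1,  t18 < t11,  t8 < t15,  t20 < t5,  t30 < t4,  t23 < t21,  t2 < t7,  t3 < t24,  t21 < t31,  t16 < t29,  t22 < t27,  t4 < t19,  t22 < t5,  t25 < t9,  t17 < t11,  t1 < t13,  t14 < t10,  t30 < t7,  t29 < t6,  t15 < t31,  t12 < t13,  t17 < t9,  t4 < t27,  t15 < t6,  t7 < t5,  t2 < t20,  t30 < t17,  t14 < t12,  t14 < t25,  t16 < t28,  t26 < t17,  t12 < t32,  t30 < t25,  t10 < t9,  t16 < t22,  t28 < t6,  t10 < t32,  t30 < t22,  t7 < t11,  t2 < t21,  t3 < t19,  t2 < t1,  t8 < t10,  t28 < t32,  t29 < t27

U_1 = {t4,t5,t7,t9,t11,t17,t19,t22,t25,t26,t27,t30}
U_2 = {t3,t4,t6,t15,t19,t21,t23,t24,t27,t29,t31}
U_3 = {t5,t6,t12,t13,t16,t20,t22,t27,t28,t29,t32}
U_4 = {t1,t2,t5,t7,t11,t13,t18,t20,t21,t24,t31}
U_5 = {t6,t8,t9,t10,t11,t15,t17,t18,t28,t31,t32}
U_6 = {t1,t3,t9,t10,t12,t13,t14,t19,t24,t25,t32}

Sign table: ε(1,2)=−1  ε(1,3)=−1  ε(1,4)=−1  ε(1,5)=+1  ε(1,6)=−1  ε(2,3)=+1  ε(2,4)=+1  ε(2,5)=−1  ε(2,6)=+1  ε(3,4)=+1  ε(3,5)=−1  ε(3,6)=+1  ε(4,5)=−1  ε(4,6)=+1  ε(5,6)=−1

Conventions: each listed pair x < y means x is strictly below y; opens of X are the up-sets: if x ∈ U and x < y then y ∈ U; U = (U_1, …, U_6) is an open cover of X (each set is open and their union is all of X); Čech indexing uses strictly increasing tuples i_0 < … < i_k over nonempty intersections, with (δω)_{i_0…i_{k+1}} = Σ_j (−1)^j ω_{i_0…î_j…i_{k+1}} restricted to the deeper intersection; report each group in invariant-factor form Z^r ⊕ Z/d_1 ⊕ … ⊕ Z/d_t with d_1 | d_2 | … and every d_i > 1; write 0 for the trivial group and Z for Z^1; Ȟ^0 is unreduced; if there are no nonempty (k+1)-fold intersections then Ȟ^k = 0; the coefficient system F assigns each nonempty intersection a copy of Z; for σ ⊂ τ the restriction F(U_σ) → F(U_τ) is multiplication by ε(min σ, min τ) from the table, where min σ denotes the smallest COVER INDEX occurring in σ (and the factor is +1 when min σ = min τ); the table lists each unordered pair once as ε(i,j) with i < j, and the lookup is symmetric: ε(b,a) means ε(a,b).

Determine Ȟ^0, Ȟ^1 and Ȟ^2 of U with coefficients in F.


cover nerve:
  U12={t4,t19,t27} U13={t5,t22,t27} U14={t5,t7,t11} U15={t9,t11,t17} U16={t9,t19,t25} U23={t6,t27,t29} U24={t21,t24,t31} U25={t6,t15,t31} U26={t3,t19,t24} U34={t5,t13,t20} U35={t6,t28,t32} U36={t12,t13,t32} U45={t11,t18,t31} U46={t1,t13,t24} U56={t9,t10,t32}
  U123={t27} U126={t19} U134={t5} U145={t11} U156={t9} U235={t6} U245={t31} U246={t24} U346={t13} U356={t32}
C dims 6,15,10; δ0: rk 5, SNF 1^5; δ1: rk 10, SNF 1^9·2
Ȟ^0: (6−5)−0=1 ⇒ Z
Ȟ^1: (15−10)−5=0 ⇒ 0
Ȟ^2: (10−0)−10=0 plus torsion [2] ⇒ Z/2

Ȟ^0(U;F) ≅ Z, Ȟ^1(U;F) ≅ 0 and Ȟ^2(U;F) ≅ Z/2


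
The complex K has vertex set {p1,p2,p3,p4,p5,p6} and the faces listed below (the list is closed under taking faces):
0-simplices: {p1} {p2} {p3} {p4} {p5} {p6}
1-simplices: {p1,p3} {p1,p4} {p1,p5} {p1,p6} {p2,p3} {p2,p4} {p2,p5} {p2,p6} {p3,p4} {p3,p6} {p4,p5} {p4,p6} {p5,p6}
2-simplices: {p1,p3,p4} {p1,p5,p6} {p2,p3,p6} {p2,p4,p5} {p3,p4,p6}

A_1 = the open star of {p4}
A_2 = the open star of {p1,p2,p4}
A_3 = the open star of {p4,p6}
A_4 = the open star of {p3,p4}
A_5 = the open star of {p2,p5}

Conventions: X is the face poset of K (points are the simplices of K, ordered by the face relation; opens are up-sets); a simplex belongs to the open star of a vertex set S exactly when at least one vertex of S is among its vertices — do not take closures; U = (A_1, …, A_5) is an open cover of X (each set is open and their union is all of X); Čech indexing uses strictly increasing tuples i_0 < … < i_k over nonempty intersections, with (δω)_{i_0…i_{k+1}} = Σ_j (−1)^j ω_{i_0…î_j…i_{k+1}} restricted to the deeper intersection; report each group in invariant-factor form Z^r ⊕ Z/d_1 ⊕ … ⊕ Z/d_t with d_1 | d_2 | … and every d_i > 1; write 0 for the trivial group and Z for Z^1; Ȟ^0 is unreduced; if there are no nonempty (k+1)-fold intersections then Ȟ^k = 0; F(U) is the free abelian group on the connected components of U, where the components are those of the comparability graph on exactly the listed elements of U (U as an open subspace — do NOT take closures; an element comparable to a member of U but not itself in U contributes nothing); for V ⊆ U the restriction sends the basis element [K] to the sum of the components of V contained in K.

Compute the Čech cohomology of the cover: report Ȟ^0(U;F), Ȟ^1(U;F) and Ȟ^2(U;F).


nonempty overlaps:
  A1={{p4},{p1,p4},{p2,p4},{p3,p4},{p4,p5},{p4,p6},{p1,p3,p4},{p2,p4,p5},{p3,p4,p6}} A2={{p1},{p2},{p4},{p1,p3},{p1,p4},{p1,p5},{p1,p6},{p2,p3},{p2,p4},{p2,p5},{p2,p6},{p3,p4},{p4,p5},{p4,p6},{p1,p3,p4},{p1,p5,p6},{p2,p3,p6},{p2,p4,p5},{p3,p4,p6}} A3={{p4},{p6},{p1,p4},{p1,p6},{p2,p4},{p2,p6},{p3,p4},{p3,p6},{p4,p5},{p4,p6},{p5,p6},{p1,p3,p4},{p1,p5,p6},{p2,p3,p6},{p2,p4,p5},{p3,p4,p6}} A4={{p3},{p4},{p1,p3},{p1,p4},{p2,p3},{p2,p4},{p3,p4},{p3,p6},{p4,p5},{p4,p6},{p1,p3,p4},{p2,p3,p6},{p2,p4,p5},{p3,p4,p6}} A5={{p2},{p5},{p1,p5},{p2,p3},{p2,p4},{p2,p5},{p2,p6},{p4,p5},{p5,p6},{p1,p5,p6},{p2,p3,p6},{p2,p4,p5}}
  A12={{p4},{p1,p4},{p2,p4},{p3,p4},{p4,p5},{p4,p6},{p1,p3,p4},{p2,p4,p5},{p3,p4,p6}} A13={{p4},{p1,p4},{p2,p4},{p3,p4},{p4,p5},{p4,p6},{p1,p3,p4},{p2,p4,p5},{p3,p4,p6}} A14={{p4},{p1,p4},{p2,p4},{p3,p4},{p4,p5},{p4,p6},{p1,p3,p4},{p2,p4,p5},{p3,p4,p6}} A15={{p2,p4},{p4,p5},{p2,p4,p5}} A23={{p4},{p1,p4},{p1,p6},{p2,p4},{p2,p6},{p3,p4},{p4,p5},{p4,p6},{p1,p3,p4},{p1,p5,p6},{p2,p3,p6},{p2,p4,p5},{p3,p4,p6}} A24={{p4},{p1,p3},{p1,p4},{p2,p3},{p2,p4},{p3,p4},{p4,p5},{p4,p6},{p1,p3,p4},{p2,p3,p6},{p2,p4,p5},{p3,p4,p6}} A25={{p2},{p1,p5},{p2,p3},{p2,p4},{p2,p5},{p2,p6},{p4,p5},{p1,p5,p6},{p2,p3,p6},{p2,p4,p5}} A34={{p4},{p1,p4},{p2,p4},{p3,p4},{p3,p6},{p4,p5},{p4,p6},{p1,p3,p4},{p2,p3,p6},{p2,p4,p5},{p3,p4,p6}} A35={{p2,p4},{p2,p6},{p4,p5},{p5,p6},{p1,p5,p6},{p2,p3,p6},{p2,p4,p5}} A45={{p2,p3},{p2,p4},{p4,p5},{p2,p3,p6},{p2,p4,p5}}
  A123={{p4},{p1,p4},{p2,p4},{p3,p4},{p4,p5},{p4,p6},{p1,p3,p4},{p2,p4,p5},{p3,p4,p6}} A124={{p4},{p1,p4},{p2,p4},{p3,p4},{p4,p5},{p4,p6},{p1,p3,p4},{p2,p4,p5},{p3,p4,p6}} A125={{p2,p4},{p4,p5},{p2,p4,p5}} A134={{p4},{p1,p4},{p2,p4},{p3,p4},{p4,p5},{p4,p6},{p1,p3,p4},{p2,p4,p5},{p3,p4,p6}} A135={{p2,p4},{p4,p5},{p2,p4,p5}} A145={{p2,p4},{p4,p5},{p2,p4,p5}} A234={{p4},{p1,p4},{p2,p4},{p3,p4},{p4,p5},{p4,p6},{p1,p3,p4},{p2,p3,p6},{p2,p4,p5},{p3,p4,p6}} A235={{p2,p4},{p2,p6},{p4,p5},{p1,p5,p6},{p2,p3,p6},{p2,p4,p5}} A245={{p2,p3},{p2,p4},{p4,p5},{p2,p3,p6},{p2,p4,p5}} A345={{p2,p4},{p4,p5},{p2,p3,p6},{p2,p4,p5}}
  A1234={{p4},{p1,p4},{p2,p4},{p3,p4},{p4,p5},{p4,p6},{p1,p3,p4},{p2,p4,p5},{p3,p4,p6}} A1235={{p2,p4},{p4,p5},{p2,p4,p5}} A1245={{p2,p4},{p4,p5},{p2,p4,p5}} A1345={{p2,p4},{p4,p5},{p2,p4,p5}} A2345={{p2,p4},{p4,p5},{p2,p3,p6},{p2,p4,p5}}
  A12345={{p2,p4},{p4,p5},{p2,p4,p5}}
components per intersection:
  A1: {{p4},{p1,p4},{p2,p4},{p3,p4},{p4,p5},{p4,p6},{p1,p3,p4},{p2,p4,p5},{p3,p4,p6}}
  A2: {{p1},{p2},{p4},{p1,p3},{p1,p4},{p1,p5},{p1,p6},{p2,p3},{p2,p4},{p2,p5},{p2,p6},{p3,p4},{p4,p5},{p4,p6},{p1,p3,p4},{p1,p5,p6},{p2,p3,p6},{p2,p4,p5},{p3,p4,p6}}
  A3: {{p4},{p6},{p1,p4},{p1,p6},{p2,p4},{p2,p6},{p3,p4},{p3,p6},{p4,p5},{p4,p6},{p5,p6},{p1,p3,p4},{p1,p5,p6},{p2,p3,p6},{p2,p4,p5},{p3,p4,p6}}
  A4: {{p3},{p4},{p1,p3},{p1,p4},{p2,p3},{p2,p4},{p3,p4},{p3,p6},{p4,p5},{p4,p6},{p1,p3,p4},{p2,p3,p6},{p2,p4,p5},{p3,p4,p6}}
  A5: {{p2},{p5},{p1,p5},{p2,p3},{p2,p4},{p2,p5},{p2,p6},{p4,p5},{p5,p6},{p1,p5,p6},{p2,p3,p6},{p2,p4,p5}}
  A12: {{p4},{p1,p4},{p2,p4},{p3,p4},{p4,p5},{p4,p6},{p1,p3,p4},{p2,p4,p5},{p3,p4,p6}}
  A13: {{p4},{p1,p4},{p2,p4},{p3,p4},{p4,p5},{p4,p6},{p1,p3,p4},{p2,p4,p5},{p3,p4,p6}}
  A14: {{p4},{p1,p4},{p2,p4},{p3,p4},{p4,p5},{p4,p6},{p1,p3,p4},{p2,p4,p5},{p3,p4,p6}}
  A15: {{p2,p4},{p4,p5},{p2,p4,p5}}
  A23: {{p4},{p1,p4},{p2,p4},{p3,p4},{p4,p5},{p4,p6},{p1,p3,p4},{p2,p4,p5},{p3,p4,p6}} {{p1,p6},{p1,p5,p6}} {{p2,p6},{p2,p3,p6}}
  A24: {{p4},{p1,p3},{p1,p4},{p2,p4},{p3,p4},{p4,p5},{p4,p6},{p1,p3,p4},{p2,p4,p5},{p3,p4,p6}} {{p2,p3},{p2,p3,p6}}
  A25: {{p2},{p2,p3},{p2,p4},{p2,p5},{p2,p6},{p4,p5},{p2,p3,p6},{p2,p4,p5}} {{p1,p5},{p1,p5,p6}}
  A34: {{p4},{p1,p4},{p2,p4},{p3,p4},{p3,p6},{p4,p5},{p4,p6},{p1,p3,p4},{p2,p3,p6},{p2,p4,p5},{p3,p4,p6}}
  A35: {{p2,p4},{p4,p5},{p2,p4,p5}} {{p2,p6},{p2,p3,p6}} {{p5,p6},{p1,p5,p6}}
  A45: {{p2,p3},{p2,p3,p6}} {{p2,p4},{p4,p5},{p2,p4,p5}}
  A123: {{p4},{p1,p4},{p2,p4},{p3,p4},{p4,p5},{p4,p6},{p1,p3,p4},{p2,p4,p5},{p3,p4,p6}}
  A124: {{p4},{p1,p4},{p2,p4},{p3,p4},{p4,p5},{p4,p6},{p1,p3,p4},{p2,p4,p5},{p3,p4,p6}}
  A125: {{p2,p4},{p4,p5},{p2,p4,p5}}
  A134: {{p4},{p1,p4},{p2,p4},{p3,p4},{p4,p5},{p4,p6},{p1,p3,p4},{p2,p4,p5},{p3,p4,p6}}
  A135: {{p2,p4},{p4,p5},{p2,p4,p5}}
  A145: {{p2,p4},{p4,p5},{p2,p4,p5}}
  A234: {{p4},{p1,p4},{p2,p4},{p3,p4},{p4,p5},{p4,p6},{p1,p3,p4},{p2,p4,p5},{p3,p4,p6}} {{p2,p3,p6}}
  A235: {{p2,p4},{p4,p5},{p2,p4,p5}} {{p2,p6},{p2,p3,p6}} {{p1,p5,p6}}
  A245: {{p2,p3},{p2,p3,p6}} {{p2,p4},{p4,p5},{p2,p4,p5}}
  A345: {{p2,p4},{p4,p5},{p2,p4,p5}} {{p2,p3,p6}}
  A1234: {{p4},{p1,p4},{p2,p4},{p3,p4},{p4,p5},{p4,p6},{p1,p3,p4},{p2,p4,p5},{p3,p4,p6}}
  A1235: {{p2,p4},{p4,p5},{p2,p4,p5}}
  A1245: {{p2,p4},{p4,p5},{p2,p4,p5}}
  A1345: {{p2,p4},{p4,p5},{p2,p4,p5}}
  A2345: {{p2,p4},{p4,p5},{p2,p4,p5}} {{p2,p3,p6}}
  A12345: {{p2,p4},{p4,p5},{p2,p4,p5}}
C dims 5,17,15,6; δ0: rk 4, SNF 1^4; δ1: rk 10, SNF 1^10; δ2: rk 5, SNF 1^5
degree 0: 5−4−0 = 1 → Ȟ^0 ≅ Z
degree 1: 17−10−4 = 3 → Ȟ^1 ≅ Z^3
degree 2: 15−5−10 = 0 → Ȟ^2 ≅ 0

Ȟ^0 ≅ Z, Ȟ^1 ≅ Z^3, Ȟ^2 ≅ 0


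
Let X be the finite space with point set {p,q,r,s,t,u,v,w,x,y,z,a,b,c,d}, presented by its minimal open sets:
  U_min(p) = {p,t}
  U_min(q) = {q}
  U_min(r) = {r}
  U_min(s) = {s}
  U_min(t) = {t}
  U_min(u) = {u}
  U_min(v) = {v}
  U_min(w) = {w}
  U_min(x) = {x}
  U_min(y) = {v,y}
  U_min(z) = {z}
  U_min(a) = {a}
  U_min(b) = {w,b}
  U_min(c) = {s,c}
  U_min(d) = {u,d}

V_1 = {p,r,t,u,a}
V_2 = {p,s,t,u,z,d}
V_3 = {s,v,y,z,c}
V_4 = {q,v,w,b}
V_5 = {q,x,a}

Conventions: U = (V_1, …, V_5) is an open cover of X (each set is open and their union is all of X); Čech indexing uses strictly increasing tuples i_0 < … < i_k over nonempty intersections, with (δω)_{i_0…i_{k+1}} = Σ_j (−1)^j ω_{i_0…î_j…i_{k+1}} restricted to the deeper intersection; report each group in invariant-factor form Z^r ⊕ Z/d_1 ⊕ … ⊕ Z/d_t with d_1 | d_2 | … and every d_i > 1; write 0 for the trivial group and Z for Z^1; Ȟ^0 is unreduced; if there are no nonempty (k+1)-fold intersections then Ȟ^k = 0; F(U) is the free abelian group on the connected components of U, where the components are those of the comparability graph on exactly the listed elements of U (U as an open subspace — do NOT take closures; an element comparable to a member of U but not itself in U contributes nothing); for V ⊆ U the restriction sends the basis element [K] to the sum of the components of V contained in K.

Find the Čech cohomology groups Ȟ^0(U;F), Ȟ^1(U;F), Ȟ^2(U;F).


Ȟ^0(U;F) ≅ Z^10,  Ȟ^1(U;F) ≅ 0,  Ȟ^2(U;F) ≅ 0

cover nerve:
  V12={p,t,u} V15={a} V23={s,z} V34={v} V45={q}
components per intersection:
  V1: {p,t} {r} {u} {a}
  V2: {p,t} {s} {u,d} {z}
  V3: {s,c} {v,y} {z}
  V4: {q} {v} {w,b}
  V5: {q} {x} {a}
  V12: {p,t} {u}
  V15: {a}
  V23: {s} {z}
  V34: {v}
  V45: {q}
C dims 17,7; δ0: rk 7, SNF 1^7
Ȟ^0: (17−7)−0=10 ⇒ Z^10
Ȟ^1: (7−0)−7=0 ⇒ 0
Ȟ^2: (0−0)−0=0 ⇒ 0


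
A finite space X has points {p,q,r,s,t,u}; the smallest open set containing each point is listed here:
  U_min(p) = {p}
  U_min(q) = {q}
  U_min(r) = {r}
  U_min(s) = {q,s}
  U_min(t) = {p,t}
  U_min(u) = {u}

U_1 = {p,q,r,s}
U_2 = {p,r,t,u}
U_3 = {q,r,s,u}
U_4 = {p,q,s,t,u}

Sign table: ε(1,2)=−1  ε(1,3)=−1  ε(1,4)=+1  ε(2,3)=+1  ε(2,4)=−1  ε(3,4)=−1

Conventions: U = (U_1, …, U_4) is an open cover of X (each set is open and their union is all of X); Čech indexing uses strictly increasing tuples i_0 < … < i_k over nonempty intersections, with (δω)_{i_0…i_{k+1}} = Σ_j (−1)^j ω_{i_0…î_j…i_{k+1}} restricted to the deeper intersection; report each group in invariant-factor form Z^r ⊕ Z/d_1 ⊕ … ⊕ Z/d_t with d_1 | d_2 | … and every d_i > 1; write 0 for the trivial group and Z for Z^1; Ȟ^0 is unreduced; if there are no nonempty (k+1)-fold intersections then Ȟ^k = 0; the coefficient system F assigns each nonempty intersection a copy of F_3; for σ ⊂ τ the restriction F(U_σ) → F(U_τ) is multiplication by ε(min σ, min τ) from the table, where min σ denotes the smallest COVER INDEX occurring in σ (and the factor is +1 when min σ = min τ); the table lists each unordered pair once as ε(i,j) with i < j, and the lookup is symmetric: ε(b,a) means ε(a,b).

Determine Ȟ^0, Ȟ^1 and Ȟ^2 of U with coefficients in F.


Ȟ^0 = Z/3; Ȟ^1 = 0; Ȟ^2 = Z/3

nerve of the cover:
  U12={p,r} U13={q,r,s} U14={p,q,s} U23={r,u} U24={p,t,u} U34={q,s,u}
  U123={r} U124={p} U134={q,s} U234={u}
C dims 4,6,4; δ0: rk_F3 3; δ1: rk_F3 3
Ȟ^0 = (4 − 3) − 0 = 1, so Ȟ^0 ≅ Z/3
Ȟ^1 = (6 − 3) − 3 = 0, so Ȟ^1 ≅ 0
Ȟ^2 = (4 − 0) − 3 = 1, so Ȟ^2 ≅ Z/3


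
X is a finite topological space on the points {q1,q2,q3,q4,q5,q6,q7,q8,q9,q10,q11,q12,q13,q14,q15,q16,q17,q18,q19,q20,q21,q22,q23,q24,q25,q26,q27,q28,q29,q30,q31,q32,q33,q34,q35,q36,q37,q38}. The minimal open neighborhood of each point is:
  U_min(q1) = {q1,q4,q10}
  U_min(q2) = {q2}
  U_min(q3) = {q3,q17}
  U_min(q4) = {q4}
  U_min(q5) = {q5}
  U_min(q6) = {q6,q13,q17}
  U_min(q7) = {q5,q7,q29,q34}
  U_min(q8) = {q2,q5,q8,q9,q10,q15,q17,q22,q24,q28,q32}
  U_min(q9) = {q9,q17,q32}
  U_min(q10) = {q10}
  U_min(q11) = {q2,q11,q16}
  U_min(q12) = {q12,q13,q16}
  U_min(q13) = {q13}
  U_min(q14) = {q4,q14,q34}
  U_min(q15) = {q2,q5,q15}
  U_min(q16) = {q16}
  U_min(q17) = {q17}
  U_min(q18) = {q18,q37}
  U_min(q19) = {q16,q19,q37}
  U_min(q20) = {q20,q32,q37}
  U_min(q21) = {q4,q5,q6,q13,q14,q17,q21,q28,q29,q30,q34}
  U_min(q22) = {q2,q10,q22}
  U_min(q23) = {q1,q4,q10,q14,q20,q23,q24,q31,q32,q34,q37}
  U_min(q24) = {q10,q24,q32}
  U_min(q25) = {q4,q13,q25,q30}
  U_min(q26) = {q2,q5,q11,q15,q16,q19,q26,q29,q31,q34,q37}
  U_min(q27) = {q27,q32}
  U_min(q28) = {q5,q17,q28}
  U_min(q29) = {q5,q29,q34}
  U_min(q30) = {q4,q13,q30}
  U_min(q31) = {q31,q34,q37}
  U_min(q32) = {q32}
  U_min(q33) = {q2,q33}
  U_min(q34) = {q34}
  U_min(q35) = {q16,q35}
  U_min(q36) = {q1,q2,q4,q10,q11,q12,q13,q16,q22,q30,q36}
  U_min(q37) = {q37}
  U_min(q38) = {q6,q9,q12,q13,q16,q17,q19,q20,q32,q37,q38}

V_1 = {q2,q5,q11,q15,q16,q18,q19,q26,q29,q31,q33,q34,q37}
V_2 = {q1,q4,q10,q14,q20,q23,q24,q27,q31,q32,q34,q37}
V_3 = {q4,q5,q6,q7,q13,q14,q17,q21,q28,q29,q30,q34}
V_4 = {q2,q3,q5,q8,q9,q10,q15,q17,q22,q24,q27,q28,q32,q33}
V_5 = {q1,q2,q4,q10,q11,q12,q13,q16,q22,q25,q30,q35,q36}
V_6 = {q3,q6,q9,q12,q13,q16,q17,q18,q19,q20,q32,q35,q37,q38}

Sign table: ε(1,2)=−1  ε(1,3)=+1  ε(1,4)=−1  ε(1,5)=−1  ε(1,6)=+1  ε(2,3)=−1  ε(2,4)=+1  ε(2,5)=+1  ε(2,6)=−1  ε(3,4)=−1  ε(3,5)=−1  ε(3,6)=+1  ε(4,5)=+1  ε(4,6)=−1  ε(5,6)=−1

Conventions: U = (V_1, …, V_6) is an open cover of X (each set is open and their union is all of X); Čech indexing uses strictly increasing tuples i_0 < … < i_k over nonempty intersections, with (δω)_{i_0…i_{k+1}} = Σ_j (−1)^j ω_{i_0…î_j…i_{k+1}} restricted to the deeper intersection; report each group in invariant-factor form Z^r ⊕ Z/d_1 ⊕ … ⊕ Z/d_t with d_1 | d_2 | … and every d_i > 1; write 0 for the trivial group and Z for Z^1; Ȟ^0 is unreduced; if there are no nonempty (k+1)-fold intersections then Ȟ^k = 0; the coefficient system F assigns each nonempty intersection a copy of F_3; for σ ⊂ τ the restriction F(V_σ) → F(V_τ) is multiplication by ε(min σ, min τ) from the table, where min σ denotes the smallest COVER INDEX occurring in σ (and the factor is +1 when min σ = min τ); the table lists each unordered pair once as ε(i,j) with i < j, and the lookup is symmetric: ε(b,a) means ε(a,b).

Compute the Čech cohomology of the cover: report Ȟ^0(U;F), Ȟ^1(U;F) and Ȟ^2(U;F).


Ȟ^0 = Z/3, Ȟ^1 = 0 and Ȟ^2 = 0

nerve simplices:
  V12={q31,q34,q37} V13={q5,q29,q34} V14={q2,q5,q15,q33} V15={q2,q11,q16} V16={q16,q18,q19,q37} V23={q4,q14,q34} V24={q10,q24,q27,q32} V25={q1,q4,q10} V26={q20,q32,q37} V34={q5,q17,q28} V35={q4,q13,q30} V36={q6,q13,q17} V45={q2,q10,q22} V46={q3,q9,q17,q32} V56={q12,q13,q16,q35}
  V123={q34} V126={q37} V134={q5} V145={q2} V156={q16} V235={q4} V245={q10} V246={q32} V346={q17} V356={q13}
C dims 6,15,10; δ0: rk_F3 5; δ1: rk_F3 10
degree 0: 6−5−0 = 1 → Ȟ^0 ≅ Z/3
degree 1: 15−10−5 = 0 → Ȟ^1 ≅ 0
degree 2: 10−0−10 = 0 → Ȟ^2 ≅ 0


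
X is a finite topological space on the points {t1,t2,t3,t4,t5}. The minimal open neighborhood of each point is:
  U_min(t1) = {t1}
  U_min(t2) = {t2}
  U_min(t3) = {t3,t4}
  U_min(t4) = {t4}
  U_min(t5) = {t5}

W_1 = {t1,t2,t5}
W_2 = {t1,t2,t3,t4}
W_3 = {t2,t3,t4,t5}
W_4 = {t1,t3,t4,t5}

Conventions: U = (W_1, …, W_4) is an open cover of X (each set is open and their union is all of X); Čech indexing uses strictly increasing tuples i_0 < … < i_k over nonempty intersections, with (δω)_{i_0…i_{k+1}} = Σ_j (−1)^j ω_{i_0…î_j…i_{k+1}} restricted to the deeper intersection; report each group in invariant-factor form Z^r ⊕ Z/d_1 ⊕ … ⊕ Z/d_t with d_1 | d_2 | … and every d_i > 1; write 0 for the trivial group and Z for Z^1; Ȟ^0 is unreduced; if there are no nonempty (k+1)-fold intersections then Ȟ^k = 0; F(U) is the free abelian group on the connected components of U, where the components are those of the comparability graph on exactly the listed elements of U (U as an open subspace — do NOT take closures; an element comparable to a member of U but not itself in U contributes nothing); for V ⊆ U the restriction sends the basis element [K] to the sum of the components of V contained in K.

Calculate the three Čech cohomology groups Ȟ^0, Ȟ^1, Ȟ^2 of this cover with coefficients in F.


Ȟ^0(U;F) ≅ Z^4, Ȟ^1(U;F) ≅ 0, Ȟ^2(U;F) ≅ 0

nerve simplices:
  W12={t1,t2} W13={t2,t5} W14={t1,t5} W23={t2,t3,t4} W24={t1,t3,t4} W34={t3,t4,t5}
  W123={t2} W124={t1} W134={t5} W234={t3,t4}
components per intersection:
  W1: {t1} {t2} {t5}
  W2: {t1} {t2} {t3,t4}
  W3: {t2} {t3,t4} {t5}
  W4: {t1} {t3,t4} {t5}
  W12: {t1} {t2}
  W13: {t2} {t5}
  W14: {t1} {t5}
  W23: {t2} {t3,t4}
  W24: {t1} {t3,t4}
  W34: {t3,t4} {t5}
  W123: {t2}
  W124: {t1}
  W134: {t5}
  W234: {t3,t4}
C dims 12,12,4; δ0: rk 8, SNF 1^8; δ1: rk 4, SNF 1^4
degree 0: 12−8−0 = 4 → Ȟ^0 ≅ Z^4
degree 1: 12−4−8 = 0 → Ȟ^1 ≅ 0
degree 2: 4−0−4 = 0 → Ȟ^2 ≅ 0


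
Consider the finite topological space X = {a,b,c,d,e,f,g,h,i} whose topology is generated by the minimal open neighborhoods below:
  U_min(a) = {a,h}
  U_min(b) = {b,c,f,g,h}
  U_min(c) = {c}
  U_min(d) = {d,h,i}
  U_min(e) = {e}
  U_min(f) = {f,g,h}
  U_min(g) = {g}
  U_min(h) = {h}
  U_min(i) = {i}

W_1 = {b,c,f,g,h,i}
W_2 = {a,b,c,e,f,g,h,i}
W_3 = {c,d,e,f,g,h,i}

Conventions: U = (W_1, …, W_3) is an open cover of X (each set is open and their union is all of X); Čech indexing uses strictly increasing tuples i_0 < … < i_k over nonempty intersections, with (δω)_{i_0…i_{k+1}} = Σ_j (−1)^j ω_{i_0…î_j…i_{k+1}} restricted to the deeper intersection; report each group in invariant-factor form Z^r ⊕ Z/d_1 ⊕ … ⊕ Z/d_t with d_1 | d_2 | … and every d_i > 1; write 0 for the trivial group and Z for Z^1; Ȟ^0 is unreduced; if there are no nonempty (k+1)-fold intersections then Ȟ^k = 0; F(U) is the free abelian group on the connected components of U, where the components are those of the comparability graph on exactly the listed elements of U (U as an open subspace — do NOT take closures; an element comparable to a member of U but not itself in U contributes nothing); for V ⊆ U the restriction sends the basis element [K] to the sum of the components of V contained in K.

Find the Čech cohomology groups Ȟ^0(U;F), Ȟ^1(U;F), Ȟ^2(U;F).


Ȟ^0(U;F) ≅ Z^2; Ȟ^1(U;F) ≅ 0; Ȟ^2(U;F) ≅ 0

nonempty overlaps:
  W12={b,c,f,g,h,i} W13={c,f,g,h,i} W23={c,e,f,g,h,i}
  W123={c,f,g,h,i}
components per intersection:
  W1: {b,c,f,g,h} {i}
  W2: {a,b,c,f,g,h} {e} {i}
  W3: {c} {d,f,g,h,i} {e}
  W12: {b,c,f,g,h} {i}
  W13: {c} {f,g,h} {i}
  W23: {c} {e} {f,g,h} {i}
  W123: {c} {f,g,h} {i}
C dims 8,9,3; δ0: rk 6, SNF 1^6; δ1: rk 3, SNF 1^3
degree 0: 8−6−0 = 2 → Ȟ^0 ≅ Z^2
degree 1: 9−3−6 = 0 → Ȟ^1 ≅ 0
degree 2: 3−0−3 = 0 → Ȟ^2 ≅ 0


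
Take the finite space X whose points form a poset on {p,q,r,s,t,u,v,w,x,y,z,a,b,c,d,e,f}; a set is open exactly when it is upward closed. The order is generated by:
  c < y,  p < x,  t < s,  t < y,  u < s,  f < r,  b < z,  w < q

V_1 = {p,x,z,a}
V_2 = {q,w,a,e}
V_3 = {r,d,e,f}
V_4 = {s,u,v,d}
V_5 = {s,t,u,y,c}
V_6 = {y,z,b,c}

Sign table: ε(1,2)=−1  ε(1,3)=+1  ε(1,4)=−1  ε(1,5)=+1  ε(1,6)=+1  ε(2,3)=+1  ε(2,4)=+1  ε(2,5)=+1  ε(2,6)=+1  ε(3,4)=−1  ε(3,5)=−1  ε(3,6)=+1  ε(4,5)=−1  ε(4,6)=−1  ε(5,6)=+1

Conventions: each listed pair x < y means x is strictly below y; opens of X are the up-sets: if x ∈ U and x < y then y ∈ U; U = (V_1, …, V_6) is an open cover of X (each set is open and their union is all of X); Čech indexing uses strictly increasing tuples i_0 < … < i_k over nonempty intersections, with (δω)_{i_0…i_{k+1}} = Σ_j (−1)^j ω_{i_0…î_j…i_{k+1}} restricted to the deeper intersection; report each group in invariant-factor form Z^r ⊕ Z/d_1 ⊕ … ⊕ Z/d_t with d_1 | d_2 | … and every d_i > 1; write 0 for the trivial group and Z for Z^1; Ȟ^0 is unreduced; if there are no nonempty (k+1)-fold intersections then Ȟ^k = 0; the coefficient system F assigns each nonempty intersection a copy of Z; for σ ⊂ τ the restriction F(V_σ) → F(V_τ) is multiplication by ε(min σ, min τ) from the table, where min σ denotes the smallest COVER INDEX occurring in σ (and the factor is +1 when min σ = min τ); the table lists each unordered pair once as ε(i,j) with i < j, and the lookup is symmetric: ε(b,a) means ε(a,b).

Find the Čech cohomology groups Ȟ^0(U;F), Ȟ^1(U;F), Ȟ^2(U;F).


nerve simplices:
  V12={a} V16={z} V23={e} V34={d} V45={s,u} V56={y,c}
C dims 6,6; δ0: rk 6, SNF 1^5·2
degree 0: 6−6−0 = 0 → Ȟ^0 ≅ 0
degree 1: 6−0−6 = 0 plus torsion [2] → Ȟ^1 ≅ Z/2
degree 2: 0−0−0 = 0 → Ȟ^2 ≅ 0

Ȟ^0 ≅ 0; Ȟ^1 ≅ Z/2; Ȟ^2 ≅ 0


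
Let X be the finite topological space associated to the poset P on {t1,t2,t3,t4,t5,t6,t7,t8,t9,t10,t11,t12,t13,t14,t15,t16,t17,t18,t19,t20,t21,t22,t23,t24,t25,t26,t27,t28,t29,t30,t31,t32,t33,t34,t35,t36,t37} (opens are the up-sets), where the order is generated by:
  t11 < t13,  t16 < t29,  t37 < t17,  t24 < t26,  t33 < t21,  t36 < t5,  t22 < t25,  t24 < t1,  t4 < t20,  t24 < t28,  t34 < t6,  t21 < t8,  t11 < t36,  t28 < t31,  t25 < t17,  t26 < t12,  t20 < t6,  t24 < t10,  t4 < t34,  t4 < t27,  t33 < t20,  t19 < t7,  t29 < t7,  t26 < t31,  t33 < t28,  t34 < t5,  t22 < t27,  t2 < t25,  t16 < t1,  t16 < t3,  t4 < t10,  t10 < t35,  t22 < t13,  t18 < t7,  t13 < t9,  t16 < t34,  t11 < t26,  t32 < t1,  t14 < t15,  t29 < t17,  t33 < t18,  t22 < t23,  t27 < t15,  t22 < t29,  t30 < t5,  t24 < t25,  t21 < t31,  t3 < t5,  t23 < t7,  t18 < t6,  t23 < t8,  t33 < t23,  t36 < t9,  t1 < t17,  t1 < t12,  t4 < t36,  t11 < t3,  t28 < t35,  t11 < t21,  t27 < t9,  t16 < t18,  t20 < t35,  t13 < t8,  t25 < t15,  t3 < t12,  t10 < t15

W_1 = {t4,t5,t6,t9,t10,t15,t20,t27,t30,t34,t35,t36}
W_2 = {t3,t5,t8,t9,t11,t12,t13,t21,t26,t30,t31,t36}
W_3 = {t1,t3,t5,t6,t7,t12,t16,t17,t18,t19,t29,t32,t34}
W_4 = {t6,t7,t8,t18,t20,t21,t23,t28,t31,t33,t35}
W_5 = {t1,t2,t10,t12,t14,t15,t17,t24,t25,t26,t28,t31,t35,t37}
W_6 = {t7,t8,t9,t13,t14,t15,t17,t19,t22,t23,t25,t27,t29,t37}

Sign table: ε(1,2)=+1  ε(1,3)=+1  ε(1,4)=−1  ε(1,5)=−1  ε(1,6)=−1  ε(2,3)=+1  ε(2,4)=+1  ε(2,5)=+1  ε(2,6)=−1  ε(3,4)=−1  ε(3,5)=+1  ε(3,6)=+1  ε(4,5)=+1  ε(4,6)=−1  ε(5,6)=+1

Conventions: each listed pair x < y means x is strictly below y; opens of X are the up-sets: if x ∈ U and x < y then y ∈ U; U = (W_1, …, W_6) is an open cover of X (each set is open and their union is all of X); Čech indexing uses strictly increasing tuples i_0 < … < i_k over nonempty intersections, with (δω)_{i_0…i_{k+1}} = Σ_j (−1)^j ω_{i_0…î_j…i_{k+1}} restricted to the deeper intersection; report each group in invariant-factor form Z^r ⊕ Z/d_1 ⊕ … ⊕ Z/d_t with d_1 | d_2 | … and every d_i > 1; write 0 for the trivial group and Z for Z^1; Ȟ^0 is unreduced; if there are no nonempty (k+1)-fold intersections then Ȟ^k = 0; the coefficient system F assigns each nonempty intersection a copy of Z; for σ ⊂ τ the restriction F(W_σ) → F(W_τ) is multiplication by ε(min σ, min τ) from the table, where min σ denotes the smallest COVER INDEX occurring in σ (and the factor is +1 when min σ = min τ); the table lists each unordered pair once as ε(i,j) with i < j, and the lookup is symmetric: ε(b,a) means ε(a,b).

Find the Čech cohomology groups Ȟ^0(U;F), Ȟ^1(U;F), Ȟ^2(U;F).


Ȟ^0 ≅ 0; Ȟ^1 ≅ Z/2; Ȟ^2 ≅ Z

nonempty intersections:
  W12={t5,t9,t30,t36} W13={t5,t6,t34} W14={t6,t20,t35} W15={t10,t15,t35} W16={t9,t15,t27} W23={t3,t5,t12} W24={t8,t21,t31} W25={t12,t26,t31} W26={t8,t9,t13} W34={t6,t7,t18} W35={t1,t12,t17} W36={t7,t17,t19,t29} W45={t28,t31,t35} W46={t7,t8,t23} W56={t14,t15,t17,t25,t37}
  W123={t5} W126={t9} W134={t6} W145={t35} W156={t15} W235={t12} W245={t31} W246={t8} W346={t7} W356={t17}
C dims 6,15,10; δ0: rk 6, SNF 1^5·2; δ1: rk 9, SNF 1^9
Ȟ^0: (6−6)−0=0 ⇒ 0
Ȟ^1: (15−9)−6=0 plus torsion [2] ⇒ Z/2
Ȟ^2: (10−0)−9=1 ⇒ Z


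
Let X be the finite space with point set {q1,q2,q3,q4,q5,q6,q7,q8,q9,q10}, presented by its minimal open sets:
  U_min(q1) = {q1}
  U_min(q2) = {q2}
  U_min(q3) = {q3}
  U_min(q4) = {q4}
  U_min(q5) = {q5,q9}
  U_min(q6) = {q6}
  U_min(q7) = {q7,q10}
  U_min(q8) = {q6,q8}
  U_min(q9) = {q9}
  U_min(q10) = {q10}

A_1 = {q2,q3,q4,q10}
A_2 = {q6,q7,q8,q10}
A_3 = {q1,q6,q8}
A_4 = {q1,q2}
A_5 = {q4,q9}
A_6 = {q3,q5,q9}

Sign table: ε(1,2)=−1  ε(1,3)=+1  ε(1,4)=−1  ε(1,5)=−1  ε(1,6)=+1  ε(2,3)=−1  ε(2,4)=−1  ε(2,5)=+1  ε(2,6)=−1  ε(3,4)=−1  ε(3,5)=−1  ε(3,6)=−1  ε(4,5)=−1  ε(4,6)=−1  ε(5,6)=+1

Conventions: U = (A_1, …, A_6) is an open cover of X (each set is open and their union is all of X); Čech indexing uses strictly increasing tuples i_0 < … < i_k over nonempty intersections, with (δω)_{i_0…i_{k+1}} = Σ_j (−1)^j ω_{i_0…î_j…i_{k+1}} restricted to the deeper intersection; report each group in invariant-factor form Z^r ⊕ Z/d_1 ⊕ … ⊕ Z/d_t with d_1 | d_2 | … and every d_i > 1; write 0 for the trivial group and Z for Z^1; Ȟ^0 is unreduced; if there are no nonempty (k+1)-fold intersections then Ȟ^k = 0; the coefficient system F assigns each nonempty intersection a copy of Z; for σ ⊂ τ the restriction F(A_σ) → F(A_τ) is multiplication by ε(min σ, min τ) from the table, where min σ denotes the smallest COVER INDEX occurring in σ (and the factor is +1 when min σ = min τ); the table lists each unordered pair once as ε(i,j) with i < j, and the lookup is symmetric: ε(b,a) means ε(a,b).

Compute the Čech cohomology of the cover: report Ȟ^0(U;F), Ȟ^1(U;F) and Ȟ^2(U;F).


Ȟ^0 = 0, Ȟ^1 = Z ⊕ Z/2, Ȟ^2 = 0

nonempty intersections:
  A12={q10} A14={q2} A15={q4} A16={q3} A23={q6,q8} A34={q1} A56={q9}
C dims 6,7; δ0: rk 6, SNF 1^5·2
Ȟ^0: (6−6)−0=0 ⇒ 0
Ȟ^1: (7−0)−6=1 plus torsion [2] ⇒ Z ⊕ Z/2
Ȟ^2: (0−0)−0=0 ⇒ 0


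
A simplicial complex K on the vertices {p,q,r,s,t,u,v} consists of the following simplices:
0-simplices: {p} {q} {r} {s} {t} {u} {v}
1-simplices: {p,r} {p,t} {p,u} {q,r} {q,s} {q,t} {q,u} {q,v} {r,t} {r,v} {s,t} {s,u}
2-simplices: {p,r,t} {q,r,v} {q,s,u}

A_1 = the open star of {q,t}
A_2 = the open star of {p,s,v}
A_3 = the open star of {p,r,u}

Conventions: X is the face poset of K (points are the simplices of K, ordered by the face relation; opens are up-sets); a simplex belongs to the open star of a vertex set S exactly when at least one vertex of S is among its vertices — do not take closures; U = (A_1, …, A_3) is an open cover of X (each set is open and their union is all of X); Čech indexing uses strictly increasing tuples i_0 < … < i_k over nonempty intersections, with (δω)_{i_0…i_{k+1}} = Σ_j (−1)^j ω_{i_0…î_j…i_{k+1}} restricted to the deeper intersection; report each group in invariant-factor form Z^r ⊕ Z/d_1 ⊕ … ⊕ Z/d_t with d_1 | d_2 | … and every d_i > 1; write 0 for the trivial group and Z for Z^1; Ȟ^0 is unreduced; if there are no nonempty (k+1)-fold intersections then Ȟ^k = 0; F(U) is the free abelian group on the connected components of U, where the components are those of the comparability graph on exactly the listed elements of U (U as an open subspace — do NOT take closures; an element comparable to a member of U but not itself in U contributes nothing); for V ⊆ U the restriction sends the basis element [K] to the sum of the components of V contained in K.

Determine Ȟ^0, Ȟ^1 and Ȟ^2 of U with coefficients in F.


intersection data:
  A1={{q},{t},{p,t},{q,r},{q,s},{q,t},{q,u},{q,v},{r,t},{s,t},{p,r,t},{q,r,v},{q,s,u}} A2={{p},{s},{v},{p,r},{p,t},{p,u},{q,s},{q,v},{r,v},{s,t},{s,u},{p,r,t},{q,r,v},{q,s,u}} A3={{p},{r},{u},{p,r},{p,t},{p,u},{q,r},{q,u},{r,t},{r,v},{s,u},{p,r,t},{q,r,v},{q,s,u}}
  A12={{p,t},{q,s},{q,v},{s,t},{p,r,t},{q,r,v},{q,s,u}} A13={{p,t},{q,r},{q,u},{r,t},{p,r,t},{q,r,v},{q,s,u}} A23={{p},{p,r},{p,t},{p,u},{r,v},{s,u},{p,r,t},{q,r,v},{q,s,u}}
  A123={{p,t},{p,r,t},{q,r,v},{q,s,u}}
components per intersection:
  A1: {{q},{t},{p,t},{q,r},{q,s},{q,t},{q,u},{q,v},{r,t},{s,t},{p,r,t},{q,r,v},{q,s,u}}
  A2: {{p},{p,r},{p,t},{p,u},{p,r,t}} {{s},{q,s},{s,t},{s,u},{q,s,u}} {{v},{q,v},{r,v},{q,r,v}}
  A3: {{p},{r},{u},{p,r},{p,t},{p,u},{q,r},{q,u},{r,t},{r,v},{s,u},{p,r,t},{q,r,v},{q,s,u}}
  A12: {{p,t},{p,r,t}} {{q,s},{q,s,u}} {{q,v},{q,r,v}} {{s,t}}
  A13: {{p,t},{r,t},{p,r,t}} {{q,r},{q,r,v}} {{q,u},{q,s,u}}
  A23: {{p},{p,r},{p,t},{p,u},{p,r,t}} {{r,v},{q,r,v}} {{s,u},{q,s,u}}
  A123: {{p,t},{p,r,t}} {{q,r,v}} {{q,s,u}}
C dims 5,10,3; δ0: rk 4, SNF 1^4; δ1: rk 3, SNF 1^3
Ȟ^0 = (5 − 4) − 0 = 1, so Ȟ^0 ≅ Z
Ȟ^1 = (10 − 3) − 4 = 3, so Ȟ^1 ≅ Z^3
Ȟ^2 = (3 − 0) − 3 = 0, so Ȟ^2 ≅ 0

Ȟ^0 = Z, Ȟ^1 = Z^3 and Ȟ^2 = 0
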